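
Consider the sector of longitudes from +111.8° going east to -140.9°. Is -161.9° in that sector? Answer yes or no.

Yes

Band width going east from +111.8° to -140.9°: ((-140.9 − 111.8) mod 360) = 107.3°.
Offset of -161.9° east of the west edge: ((-161.9 − 111.8) mod 360) = 86.3°.
86.3° ≤ 107.3° ⇒ inside.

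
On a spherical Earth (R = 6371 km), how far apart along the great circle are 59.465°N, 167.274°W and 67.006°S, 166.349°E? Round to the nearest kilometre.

14228 km

Δλ = 166.349 − -167.274 = 333.623°; wrapped into (−180°, 180°]: -26.377°.
Δφ = -67.006 − 59.465 = -126.471°.
a = sin²(Δφ/2) + cos φ₁ · cos φ₂ · sin²(Δλ/2) = 0.807539.
c = 2·atan2(√a, √(1−a)) = 2.23328 rad → d = 6371·c ≈ 14228.24 km.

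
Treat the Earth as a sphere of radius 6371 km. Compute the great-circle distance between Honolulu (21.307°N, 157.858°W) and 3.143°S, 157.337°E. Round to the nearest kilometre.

Δλ = 157.337 − -157.858 = 315.195°; wrapped into (−180°, 180°]: -44.805°.
Δφ = -3.143 − 21.307 = -24.450°.
a = sin²(Δφ/2) + cos φ₁ · cos φ₂ · sin²(Δλ/2) = 0.179952.
c = 2·atan2(√a, √(1−a)) = 0.87617 rad → d = 6371·c ≈ 5582.11 km.

5582 km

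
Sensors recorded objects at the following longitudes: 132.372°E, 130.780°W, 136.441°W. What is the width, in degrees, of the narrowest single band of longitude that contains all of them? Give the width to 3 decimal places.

Sort the longitudes: -136.441°, -130.780°, +132.372°.
Eastward gaps between consecutive values (wrapping around): 5.661°, 263.152°, 91.187°.
Largest gap = 263.152° ⇒ minimal covering band is its complement: 360° − 263.152° = 96.848°.
Band runs from +132.372° eastward to -130.780°, crossing the antimeridian.

96.848°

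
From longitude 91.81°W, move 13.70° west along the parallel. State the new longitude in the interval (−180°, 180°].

Start at -91.81°; shift −13.70° → -105.51°.
-105.51° already lies in (−180°, 180°].

105.51°W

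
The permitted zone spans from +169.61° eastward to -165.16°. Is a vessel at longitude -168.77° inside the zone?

Yes

Band width going east from +169.61° to -165.16°: ((-165.16 − 169.61) mod 360) = 25.23°.
Offset of -168.77° east of the west edge: ((-168.77 − 169.61) mod 360) = 21.62°.
21.62° ≤ 25.23° ⇒ inside.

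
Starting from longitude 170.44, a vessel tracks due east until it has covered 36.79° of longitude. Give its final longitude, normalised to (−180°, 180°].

Start at +170.44°; shift +36.79° → +207.23°.
+207.23° lies outside (−180°, 180°]; subtract 360° → -152.77°.

-152.77°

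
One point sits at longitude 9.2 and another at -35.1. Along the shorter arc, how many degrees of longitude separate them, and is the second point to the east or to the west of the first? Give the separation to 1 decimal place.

44.3° west

Raw difference: -35.1 − 9.2 = -44.3°.
Normalise into (−180°, 180°]: -44.3° stays -44.3°.
Negative ⇒ the second point lies to the west; separation 44.3°.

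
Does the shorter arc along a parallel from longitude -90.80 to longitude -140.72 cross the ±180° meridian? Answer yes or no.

No

Signed shortest Δλ = ((-140.72 − -90.80 + 180) mod 360) − 180 = -49.92°.
Going west by 49.92° from -90.80° reaches -140.72° without touching 180°.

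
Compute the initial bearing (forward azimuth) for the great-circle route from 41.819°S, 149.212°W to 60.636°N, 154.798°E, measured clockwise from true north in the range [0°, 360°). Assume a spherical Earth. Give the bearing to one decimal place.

334.0°

Δλ = 154.798 − -149.212 = 304.010°; wrapped into (−180°, 180°]: -55.990°.
θ = atan2( sin Δλ · cos φ₂ , cos φ₁ · sin φ₂ − sin φ₁ · cos φ₂ · cos Δλ )
  = atan2(-0.40648, 0.83239) = -26.027° → normalised to [0°, 360°): 333.973°.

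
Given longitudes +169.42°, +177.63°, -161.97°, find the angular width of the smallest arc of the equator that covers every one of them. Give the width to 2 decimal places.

28.61°

Sort the longitudes: -161.97°, +169.42°, +177.63°.
Eastward gaps between consecutive values (wrapping around): 331.39°, 8.21°, 20.40°.
Largest gap = 331.39° ⇒ minimal covering band is its complement: 360° − 331.39° = 28.61°.
Band runs from +169.42° eastward to -161.97°, crossing the antimeridian.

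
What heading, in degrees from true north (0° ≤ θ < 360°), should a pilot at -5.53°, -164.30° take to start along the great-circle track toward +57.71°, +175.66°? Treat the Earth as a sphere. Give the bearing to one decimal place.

348.4°

Δλ = 175.66 − -164.30 = 339.96°; wrapped into (−180°, 180°]: -20.04°.
θ = atan2( sin Δλ · cos φ₂ , cos φ₁ · sin φ₂ − sin φ₁ · cos φ₂ · cos Δλ )
  = atan2(-0.18306, 0.88978) = -11.626° → normalised to [0°, 360°): 348.374°.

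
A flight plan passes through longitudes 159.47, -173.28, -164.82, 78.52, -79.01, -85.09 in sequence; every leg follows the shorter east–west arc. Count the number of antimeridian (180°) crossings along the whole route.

2

Leg 1: +159.47° → -173.28°, shortest Δλ = 27.25° (east) — crosses 180°.
Leg 2: -173.28° → -164.82°, shortest Δλ = 8.46° (east) — does not cross 180°.
Leg 3: -164.82° → +78.52°, shortest Δλ = -116.66° (west) — crosses 180°.
Leg 4: +78.52° → -79.01°, shortest Δλ = -157.53° (west) — does not cross 180°.
Leg 5: -79.01° → -85.09°, shortest Δλ = -6.08° (west) — does not cross 180°.
Total crossings: 2.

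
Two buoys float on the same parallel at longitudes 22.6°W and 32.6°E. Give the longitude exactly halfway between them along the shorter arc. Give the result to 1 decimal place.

Signed shortest Δλ from -22.6° to +32.6° is +55.2°.
Midpoint longitude = -22.6° + (+55.2°)/2 = -22.6° + 27.6° = +5.0°.

5.0°E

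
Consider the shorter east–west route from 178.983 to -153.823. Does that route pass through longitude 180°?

Naïve |-153.823 − 178.983| = 332.806° > 180°, so the shorter arc goes the other way round — across 180°.
Signed shortest Δλ = ((-153.823 − 178.983 + 180) mod 360) − 180 = 27.194°.
Going east by 27.194° from +178.983° passes through 180° before reaching -153.823°.

Yes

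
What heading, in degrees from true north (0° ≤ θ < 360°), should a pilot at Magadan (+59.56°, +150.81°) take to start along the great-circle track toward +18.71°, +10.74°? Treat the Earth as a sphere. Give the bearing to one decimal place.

Δλ = 10.74 − 150.81 = -140.07°.
θ = atan2( sin Δλ · cos φ₂ , cos φ₁ · sin φ₂ − sin φ₁ · cos φ₂ · cos Δλ )
  = atan2(-0.60793, 0.78871) = -37.625° → normalised to [0°, 360°): 322.375°.

322.4°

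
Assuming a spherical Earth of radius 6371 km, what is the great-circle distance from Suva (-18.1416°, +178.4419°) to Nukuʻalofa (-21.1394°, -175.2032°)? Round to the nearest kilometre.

Δλ = -175.2032 − 178.4419 = -353.6451°; wrapped into (−180°, 180°]: 6.3549°.
Δφ = -21.1394 − -18.1416 = -2.9978°.
a = sin²(Δφ/2) + cos φ₁ · cos φ₂ · sin²(Δλ/2) = 0.003407.
c = 2·atan2(√a, √(1−a)) = 0.11681 rad → d = 6371·c ≈ 744.21 km.

744 km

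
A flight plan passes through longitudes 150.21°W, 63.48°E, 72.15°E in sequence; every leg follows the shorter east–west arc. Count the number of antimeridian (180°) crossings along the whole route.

Leg 1: -150.21° → +63.48°, shortest Δλ = -146.31° (west) — crosses 180°.
Leg 2: +63.48° → +72.15°, shortest Δλ = 8.67° (east) — does not cross 180°.
Total crossings: 1.

1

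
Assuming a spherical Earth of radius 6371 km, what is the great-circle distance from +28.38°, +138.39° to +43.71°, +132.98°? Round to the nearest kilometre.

1772 km

Δλ = 132.98 − 138.39 = -5.41°.
Δφ = 43.71 − 28.38 = 15.33°.
a = sin²(Δφ/2) + cos φ₁ · cos φ₂ · sin²(Δλ/2) = 0.019207.
c = 2·atan2(√a, √(1−a)) = 0.27807 rad → d = 6371·c ≈ 1771.60 km.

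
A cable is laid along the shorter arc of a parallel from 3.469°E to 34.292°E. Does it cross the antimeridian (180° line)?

Signed shortest Δλ = ((34.292 − 3.469 + 180) mod 360) − 180 = 30.823°.
Going east by 30.823° from +3.469° reaches +34.292° without touching 180°.

No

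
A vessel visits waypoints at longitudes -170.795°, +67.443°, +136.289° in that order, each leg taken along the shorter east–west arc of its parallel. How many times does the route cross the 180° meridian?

Leg 1: -170.795° → +67.443°, shortest Δλ = -121.762° (west) — crosses 180°.
Leg 2: +67.443° → +136.289°, shortest Δλ = 68.846° (east) — does not cross 180°.
Total crossings: 1.

1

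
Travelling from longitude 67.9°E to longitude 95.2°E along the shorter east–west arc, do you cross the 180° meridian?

Signed shortest Δλ = ((95.2 − 67.9 + 180) mod 360) − 180 = 27.3°.
Going east by 27.3° from +67.9° reaches +95.2° without touching 180°.

No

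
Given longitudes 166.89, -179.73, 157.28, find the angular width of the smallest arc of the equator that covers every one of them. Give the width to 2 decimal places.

22.99°

Sort the longitudes: -179.73°, +157.28°, +166.89°.
Eastward gaps between consecutive values (wrapping around): 337.01°, 9.61°, 13.38°.
Largest gap = 337.01° ⇒ minimal covering band is its complement: 360° − 337.01° = 22.99°.
Band runs from +157.28° eastward to -179.73°, crossing the antimeridian.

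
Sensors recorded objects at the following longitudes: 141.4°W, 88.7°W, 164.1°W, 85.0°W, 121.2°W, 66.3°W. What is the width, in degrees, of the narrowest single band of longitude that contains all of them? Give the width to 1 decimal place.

97.8°

Sort the longitudes: -164.1°, -141.4°, -121.2°, -88.7°, -85.0°, -66.3°.
Eastward gaps between consecutive values (wrapping around): 22.7°, 20.2°, 32.5°, 3.7°, 18.7°, 262.2°.
Largest gap = 262.2° ⇒ minimal covering band is its complement: 360° − 262.2° = 97.8°.
Band runs from -164.1° eastward to -66.3°.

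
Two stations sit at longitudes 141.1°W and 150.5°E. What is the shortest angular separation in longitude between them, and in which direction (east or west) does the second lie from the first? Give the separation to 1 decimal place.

Raw difference: 150.5 − -141.1 = 291.6°.
Normalise into (−180°, 180°]: 291.6° − 360° = -68.4°.
Negative ⇒ the second point lies to the west; separation 68.4°.

68.4° west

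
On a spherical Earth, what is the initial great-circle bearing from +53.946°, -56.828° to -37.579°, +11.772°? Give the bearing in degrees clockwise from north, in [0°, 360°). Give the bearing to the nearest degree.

129°

Δλ = 11.772 − -56.828 = 68.600°.
θ = atan2( sin Δλ · cos φ₂ , cos φ₁ · sin φ₂ − sin φ₁ · cos φ₂ · cos Δλ )
  = atan2(0.73787, -0.59271) = 128.774° → normalised to [0°, 360°): 128.774°.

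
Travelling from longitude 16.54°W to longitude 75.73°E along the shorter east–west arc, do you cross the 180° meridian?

No

Signed shortest Δλ = ((75.73 − -16.54 + 180) mod 360) − 180 = 92.27°.
Going east by 92.27° from -16.54° reaches +75.73° without touching 180°.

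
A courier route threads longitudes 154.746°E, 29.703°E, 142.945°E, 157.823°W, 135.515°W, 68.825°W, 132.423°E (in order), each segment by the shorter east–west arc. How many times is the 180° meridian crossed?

2

Leg 1: +154.746° → +29.703°, shortest Δλ = -125.043° (west) — does not cross 180°.
Leg 2: +29.703° → +142.945°, shortest Δλ = 113.242° (east) — does not cross 180°.
Leg 3: +142.945° → -157.823°, shortest Δλ = 59.232° (east) — crosses 180°.
Leg 4: -157.823° → -135.515°, shortest Δλ = 22.308° (east) — does not cross 180°.
Leg 5: -135.515° → -68.825°, shortest Δλ = 66.69° (east) — does not cross 180°.
Leg 6: -68.825° → +132.423°, shortest Δλ = -158.752° (west) — crosses 180°.
Total crossings: 2.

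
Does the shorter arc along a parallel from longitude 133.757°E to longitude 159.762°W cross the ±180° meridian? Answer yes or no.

Naïve |-159.762 − 133.757| = 293.519° > 180°, so the shorter arc goes the other way round — across 180°.
Signed shortest Δλ = ((-159.762 − 133.757 + 180) mod 360) − 180 = 66.481°.
Going east by 66.481° from +133.757° passes through 180° before reaching -159.762°.

Yes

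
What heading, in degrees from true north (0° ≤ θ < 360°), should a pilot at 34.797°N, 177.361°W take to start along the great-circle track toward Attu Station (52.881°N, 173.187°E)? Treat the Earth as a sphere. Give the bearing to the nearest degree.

Δλ = 173.187 − -177.361 = 350.548°; wrapped into (−180°, 180°]: -9.452°.
θ = atan2( sin Δλ · cos φ₂ , cos φ₁ · sin φ₂ − sin φ₁ · cos φ₂ · cos Δλ )
  = atan2(-0.09910, 0.31509) = -17.460° → normalised to [0°, 360°): 342.540°.

343°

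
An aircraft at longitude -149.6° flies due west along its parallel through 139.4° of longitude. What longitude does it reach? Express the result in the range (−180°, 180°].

+71.0°

Start at -149.6°; shift −139.4° → -289.0°.
-289.0° lies outside (−180°, 180°]; add 360° → +71.0°.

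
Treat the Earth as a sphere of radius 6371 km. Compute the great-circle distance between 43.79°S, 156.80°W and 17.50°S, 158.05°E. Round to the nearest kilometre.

Δλ = 158.05 − -156.80 = 314.85°; wrapped into (−180°, 180°]: -45.15°.
Δφ = -17.50 − -43.79 = 26.29°.
a = sin²(Δφ/2) + cos φ₁ · cos φ₂ · sin²(Δλ/2) = 0.153180.
c = 2·atan2(√a, √(1−a)) = 0.80427 rad → d = 6371·c ≈ 5123.99 km.

5124 km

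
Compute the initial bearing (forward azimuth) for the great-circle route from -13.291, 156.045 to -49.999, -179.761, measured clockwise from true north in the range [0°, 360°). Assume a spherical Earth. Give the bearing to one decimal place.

Δλ = -179.761 − 156.045 = -335.806°; wrapped into (−180°, 180°]: 24.194°.
θ = atan2( sin Δλ · cos φ₂ , cos φ₁ · sin φ₂ − sin φ₁ · cos φ₂ · cos Δλ )
  = atan2(0.26344, -0.61072) = 156.667° → normalised to [0°, 360°): 156.667°.

156.7°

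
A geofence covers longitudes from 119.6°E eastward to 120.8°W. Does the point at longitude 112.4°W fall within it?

No

Band width going east from +119.6° to -120.8°: ((-120.8 − 119.6) mod 360) = 119.6°.
Offset of -112.4° east of the west edge: ((-112.4 − 119.6) mod 360) = 128.0°.
128.0° > 119.6° ⇒ outside.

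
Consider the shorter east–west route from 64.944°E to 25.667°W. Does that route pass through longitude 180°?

No

Signed shortest Δλ = ((-25.667 − 64.944 + 180) mod 360) − 180 = -90.611°.
Going west by 90.611° from +64.944° reaches -25.667° without touching 180°.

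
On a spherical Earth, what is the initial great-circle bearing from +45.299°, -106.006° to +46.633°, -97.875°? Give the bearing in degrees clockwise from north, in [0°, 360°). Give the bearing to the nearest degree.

Δλ = -97.875 − -106.006 = 8.131°.
θ = atan2( sin Δλ · cos φ₂ , cos φ₁ · sin φ₂ − sin φ₁ · cos φ₂ · cos Δλ )
  = atan2(0.09712, 0.02819) = 73.816° → normalised to [0°, 360°): 73.816°.

74°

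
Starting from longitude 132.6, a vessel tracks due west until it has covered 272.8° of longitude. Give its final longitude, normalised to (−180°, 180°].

Start at +132.6°; shift −272.8° → -140.2°.
-140.2° already lies in (−180°, 180°].

-140.2°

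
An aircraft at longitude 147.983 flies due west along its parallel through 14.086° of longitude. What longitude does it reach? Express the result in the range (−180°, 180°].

+133.897°

Start at +147.983°; shift −14.086° → +133.897°.
+133.897° already lies in (−180°, 180°].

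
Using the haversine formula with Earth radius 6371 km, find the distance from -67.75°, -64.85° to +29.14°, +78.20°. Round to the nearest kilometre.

15083 km

Δλ = 78.20 − -64.85 = 143.05°.
Δφ = 29.14 − -67.75 = 96.89°.
a = sin²(Δφ/2) + cos φ₁ · cos φ₂ · sin²(Δλ/2) = 0.857495.
c = 2·atan2(√a, √(1−a)) = 2.36740 rad → d = 6371·c ≈ 15082.74 km.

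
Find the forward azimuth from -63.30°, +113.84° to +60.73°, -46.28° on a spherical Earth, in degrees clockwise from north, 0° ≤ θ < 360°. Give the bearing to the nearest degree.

264°

Δλ = -46.28 − 113.84 = -160.12°.
θ = atan2( sin Δλ · cos φ₂ , cos φ₁ · sin φ₂ − sin φ₁ · cos φ₂ · cos Δλ )
  = atan2(-0.16626, -0.01881) = -96.455° → normalised to [0°, 360°): 263.545°.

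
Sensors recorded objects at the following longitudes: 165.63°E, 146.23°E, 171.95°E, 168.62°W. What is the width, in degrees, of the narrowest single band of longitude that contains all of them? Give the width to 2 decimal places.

45.15°

Sort the longitudes: -168.62°, +146.23°, +165.63°, +171.95°.
Eastward gaps between consecutive values (wrapping around): 314.85°, 19.40°, 6.32°, 19.43°.
Largest gap = 314.85° ⇒ minimal covering band is its complement: 360° − 314.85° = 45.15°.
Band runs from +146.23° eastward to -168.62°, crossing the antimeridian.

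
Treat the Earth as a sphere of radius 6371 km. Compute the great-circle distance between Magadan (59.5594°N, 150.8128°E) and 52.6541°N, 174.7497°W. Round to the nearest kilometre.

2239 km

Δλ = -174.7497 − 150.8128 = -325.5625°; wrapped into (−180°, 180°]: 34.4375°.
Δφ = 52.6541 − 59.5594 = -6.9053°.
a = sin²(Δφ/2) + cos φ₁ · cos φ₂ · sin²(Δλ/2) = 0.030559.
c = 2·atan2(√a, √(1−a)) = 0.35143 rad → d = 6371·c ≈ 2238.94 km.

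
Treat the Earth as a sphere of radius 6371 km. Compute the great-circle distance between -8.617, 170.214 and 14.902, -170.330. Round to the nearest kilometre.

3382 km

Δλ = -170.330 − 170.214 = -340.544°; wrapped into (−180°, 180°]: 19.456°.
Δφ = 14.902 − -8.617 = 23.519°.
a = sin²(Δφ/2) + cos φ₁ · cos φ₂ · sin²(Δλ/2) = 0.068816.
c = 2·atan2(√a, √(1−a)) = 0.53087 rad → d = 6371·c ≈ 3382.15 km.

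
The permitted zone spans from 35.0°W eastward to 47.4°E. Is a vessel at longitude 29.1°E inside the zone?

Band width going east from -35.0° to +47.4°: ((47.4 − -35.0) mod 360) = 82.4°.
Offset of +29.1° east of the west edge: ((29.1 − -35.0) mod 360) = 64.1°.
64.1° ≤ 82.4° ⇒ inside.

Yes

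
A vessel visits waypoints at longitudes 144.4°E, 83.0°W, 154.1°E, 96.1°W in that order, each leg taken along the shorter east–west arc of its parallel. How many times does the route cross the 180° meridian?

Leg 1: +144.4° → -83.0°, shortest Δλ = 132.6° (east) — crosses 180°.
Leg 2: -83.0° → +154.1°, shortest Δλ = -122.9° (west) — crosses 180°.
Leg 3: +154.1° → -96.1°, shortest Δλ = 109.8° (east) — crosses 180°.
Total crossings: 3.

3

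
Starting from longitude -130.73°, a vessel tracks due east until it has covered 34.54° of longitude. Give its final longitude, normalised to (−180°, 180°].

Start at -130.73°; shift +34.54° → -96.19°.
-96.19° already lies in (−180°, 180°].

-96.19°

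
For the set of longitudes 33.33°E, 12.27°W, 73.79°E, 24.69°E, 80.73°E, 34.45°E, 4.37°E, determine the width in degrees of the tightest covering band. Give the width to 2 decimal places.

Sort the longitudes: -12.27°, +4.37°, +24.69°, +33.33°, +34.45°, +73.79°, +80.73°.
Eastward gaps between consecutive values (wrapping around): 16.64°, 20.32°, 8.64°, 1.12°, 39.34°, 6.94°, 267.00°.
Largest gap = 267.00° ⇒ minimal covering band is its complement: 360° − 267.00° = 93.00°.
Band runs from -12.27° eastward to +80.73°.

93.00°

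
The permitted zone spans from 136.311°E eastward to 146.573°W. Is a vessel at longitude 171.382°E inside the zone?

Yes

Band width going east from +136.311° to -146.573°: ((-146.573 − 136.311) mod 360) = 77.116°.
Offset of +171.382° east of the west edge: ((171.382 − 136.311) mod 360) = 35.071°.
35.071° ≤ 77.116° ⇒ inside.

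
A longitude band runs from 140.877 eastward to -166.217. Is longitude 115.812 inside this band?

No

Band width going east from +140.877° to -166.217°: ((-166.217 − 140.877) mod 360) = 52.906°.
Offset of +115.812° east of the west edge: ((115.812 − 140.877) mod 360) = 334.935°.
334.935° > 52.906° ⇒ outside.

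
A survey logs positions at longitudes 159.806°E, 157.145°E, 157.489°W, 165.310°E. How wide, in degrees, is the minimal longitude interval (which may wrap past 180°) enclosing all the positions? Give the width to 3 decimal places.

Sort the longitudes: -157.489°, +157.145°, +159.806°, +165.310°.
Eastward gaps between consecutive values (wrapping around): 314.634°, 2.661°, 5.504°, 37.201°.
Largest gap = 314.634° ⇒ minimal covering band is its complement: 360° − 314.634° = 45.366°.
Band runs from +157.145° eastward to -157.489°, crossing the antimeridian.

45.366°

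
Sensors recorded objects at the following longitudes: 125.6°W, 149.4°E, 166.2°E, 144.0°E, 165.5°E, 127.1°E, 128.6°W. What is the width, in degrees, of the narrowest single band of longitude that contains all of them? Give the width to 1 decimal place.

Sort the longitudes: -128.6°, -125.6°, +127.1°, +144.0°, +149.4°, +165.5°, +166.2°.
Eastward gaps between consecutive values (wrapping around): 3.0°, 252.7°, 16.9°, 5.4°, 16.1°, 0.7°, 65.2°.
Largest gap = 252.7° ⇒ minimal covering band is its complement: 360° − 252.7° = 107.3°.
Band runs from +127.1° eastward to -125.6°, crossing the antimeridian.

107.3°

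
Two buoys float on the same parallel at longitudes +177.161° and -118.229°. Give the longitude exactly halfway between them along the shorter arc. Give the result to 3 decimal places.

-150.534°

Signed shortest Δλ from +177.161° to -118.229° is +64.610°.
Midpoint longitude = +177.161° + (+64.610°)/2 = +177.161° + 32.305° = +209.466°.
Normalise into (−180°, 180°]: -150.534°.
(The naïve average (+177.161 + -118.229)/2 = 29.466° is on the wrong side of the globe.)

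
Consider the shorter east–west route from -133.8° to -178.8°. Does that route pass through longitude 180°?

Signed shortest Δλ = ((-178.8 − -133.8 + 180) mod 360) − 180 = -45.0°.
Going west by 45.0° from -133.8° reaches -178.8° without touching 180°.

No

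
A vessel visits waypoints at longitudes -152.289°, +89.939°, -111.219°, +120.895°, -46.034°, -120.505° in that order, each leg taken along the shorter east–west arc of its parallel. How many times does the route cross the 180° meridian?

3

Leg 1: -152.289° → +89.939°, shortest Δλ = -117.772° (west) — crosses 180°.
Leg 2: +89.939° → -111.219°, shortest Δλ = 158.842° (east) — crosses 180°.
Leg 3: -111.219° → +120.895°, shortest Δλ = -127.886° (west) — crosses 180°.
Leg 4: +120.895° → -46.034°, shortest Δλ = -166.929° (west) — does not cross 180°.
Leg 5: -46.034° → -120.505°, shortest Δλ = -74.471° (west) — does not cross 180°.
Total crossings: 3.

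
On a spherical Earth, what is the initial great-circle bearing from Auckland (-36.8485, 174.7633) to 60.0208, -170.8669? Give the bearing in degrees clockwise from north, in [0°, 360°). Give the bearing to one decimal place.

7.2°

Δλ = -170.8669 − 174.7633 = -345.6302°; wrapped into (−180°, 180°]: 14.3698°.
θ = atan2( sin Δλ · cos φ₂ , cos φ₁ · sin φ₂ − sin φ₁ · cos φ₂ · cos Δλ )
  = atan2(0.12401, 0.98345) = 7.187° → normalised to [0°, 360°): 7.187°.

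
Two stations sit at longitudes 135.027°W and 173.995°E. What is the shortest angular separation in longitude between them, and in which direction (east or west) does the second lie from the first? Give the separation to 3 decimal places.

50.978° west

Raw difference: 173.995 − -135.027 = 309.022°.
Normalise into (−180°, 180°]: 309.022° − 360° = -50.978°.
Negative ⇒ the second point lies to the west; separation 50.978°.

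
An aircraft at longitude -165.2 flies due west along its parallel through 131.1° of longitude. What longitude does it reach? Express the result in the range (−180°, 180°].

Start at -165.2°; shift −131.1° → -296.3°.
-296.3° lies outside (−180°, 180°]; add 360° → +63.7°.

+63.7°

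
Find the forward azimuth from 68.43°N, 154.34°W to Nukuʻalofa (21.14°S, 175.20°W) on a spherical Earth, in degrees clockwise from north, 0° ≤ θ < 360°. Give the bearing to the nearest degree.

Δλ = -175.20 − -154.34 = -20.86°.
θ = atan2( sin Δλ · cos φ₂ , cos φ₁ · sin φ₂ − sin φ₁ · cos φ₂ · cos Δλ )
  = atan2(-0.33212, -0.94312) = -160.600° → normalised to [0°, 360°): 199.400°.

199°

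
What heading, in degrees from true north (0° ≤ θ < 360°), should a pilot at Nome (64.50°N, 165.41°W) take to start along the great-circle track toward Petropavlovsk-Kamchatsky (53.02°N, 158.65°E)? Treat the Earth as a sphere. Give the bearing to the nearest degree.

Δλ = 158.65 − -165.41 = 324.06°; wrapped into (−180°, 180°]: -35.94°.
θ = atan2( sin Δλ · cos φ₂ , cos φ₁ · sin φ₂ − sin φ₁ · cos φ₂ · cos Δλ )
  = atan2(-0.35306, -0.09567) = -105.161° → normalised to [0°, 360°): 254.839°.

255°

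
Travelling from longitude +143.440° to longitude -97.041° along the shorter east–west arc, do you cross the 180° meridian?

Yes

Naïve |-97.041 − 143.440| = 240.481° > 180°, so the shorter arc goes the other way round — across 180°.
Signed shortest Δλ = ((-97.041 − 143.440 + 180) mod 360) − 180 = 119.519°.
Going east by 119.519° from +143.440° passes through 180° before reaching -97.041°.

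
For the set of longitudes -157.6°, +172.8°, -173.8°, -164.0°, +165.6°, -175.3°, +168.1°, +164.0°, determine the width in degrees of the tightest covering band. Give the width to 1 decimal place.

Sort the longitudes: -175.3°, -173.8°, -164.0°, -157.6°, +164.0°, +165.6°, +168.1°, +172.8°.
Eastward gaps between consecutive values (wrapping around): 1.5°, 9.8°, 6.4°, 321.6°, 1.6°, 2.5°, 4.7°, 11.9°.
Largest gap = 321.6° ⇒ minimal covering band is its complement: 360° − 321.6° = 38.4°.
Band runs from +164.0° eastward to -157.6°, crossing the antimeridian.

38.4°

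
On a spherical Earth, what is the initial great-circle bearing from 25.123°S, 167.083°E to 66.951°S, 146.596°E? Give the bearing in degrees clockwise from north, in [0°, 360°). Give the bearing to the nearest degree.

191°

Δλ = 146.596 − 167.083 = -20.487°.
θ = atan2( sin Δλ · cos φ₂ , cos φ₁ · sin φ₂ − sin φ₁ · cos φ₂ · cos Δλ )
  = atan2(-0.13703, -0.67741) = -168.564° → normalised to [0°, 360°): 191.436°.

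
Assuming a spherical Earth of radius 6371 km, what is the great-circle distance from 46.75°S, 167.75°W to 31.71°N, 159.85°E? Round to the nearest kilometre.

Δλ = 159.85 − -167.75 = 327.60°; wrapped into (−180°, 180°]: -32.40°.
Δφ = 31.71 − -46.75 = 78.46°.
a = sin²(Δφ/2) + cos φ₁ · cos φ₂ · sin²(Δλ/2) = 0.445345.
c = 2·atan2(√a, √(1−a)) = 1.46127 rad → d = 6371·c ≈ 9309.73 km.

9310 km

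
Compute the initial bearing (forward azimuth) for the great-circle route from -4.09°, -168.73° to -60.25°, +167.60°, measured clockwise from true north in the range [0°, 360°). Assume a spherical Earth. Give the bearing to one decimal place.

193.4°

Δλ = 167.60 − -168.73 = 336.33°; wrapped into (−180°, 180°]: -23.67°.
θ = atan2( sin Δλ · cos φ₂ , cos φ₁ · sin φ₂ − sin φ₁ · cos φ₂ · cos Δλ )
  = atan2(-0.19922, -0.83357) = -166.559° → normalised to [0°, 360°): 193.441°.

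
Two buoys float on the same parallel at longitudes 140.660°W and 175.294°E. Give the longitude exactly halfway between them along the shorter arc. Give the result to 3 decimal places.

Signed shortest Δλ from -140.660° to +175.294° is -44.046°.
Midpoint longitude = -140.660° + (-44.046°)/2 = -140.660° − 22.023° = -162.683°.
(The naïve average (-140.660 + +175.294)/2 = 17.317° is on the wrong side of the globe.)

162.683°W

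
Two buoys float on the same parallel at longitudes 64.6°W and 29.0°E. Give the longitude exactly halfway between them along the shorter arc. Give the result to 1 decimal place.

Signed shortest Δλ from -64.6° to +29.0° is +93.6°.
Midpoint longitude = -64.6° + (+93.6°)/2 = -64.6° + 46.8° = -17.8°.

17.8°W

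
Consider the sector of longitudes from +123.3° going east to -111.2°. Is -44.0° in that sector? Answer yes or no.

No

Band width going east from +123.3° to -111.2°: ((-111.2 − 123.3) mod 360) = 125.5°.
Offset of -44.0° east of the west edge: ((-44.0 − 123.3) mod 360) = 192.7°.
192.7° > 125.5° ⇒ outside.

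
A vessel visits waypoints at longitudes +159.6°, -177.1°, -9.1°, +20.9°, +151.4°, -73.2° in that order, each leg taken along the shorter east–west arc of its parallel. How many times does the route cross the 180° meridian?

Leg 1: +159.6° → -177.1°, shortest Δλ = 23.3° (east) — crosses 180°.
Leg 2: -177.1° → -9.1°, shortest Δλ = 168.0° (east) — does not cross 180°.
Leg 3: -9.1° → +20.9°, shortest Δλ = 30.0° (east) — does not cross 180°.
Leg 4: +20.9° → +151.4°, shortest Δλ = 130.5° (east) — does not cross 180°.
Leg 5: +151.4° → -73.2°, shortest Δλ = 135.4° (east) — crosses 180°.
Total crossings: 2.

2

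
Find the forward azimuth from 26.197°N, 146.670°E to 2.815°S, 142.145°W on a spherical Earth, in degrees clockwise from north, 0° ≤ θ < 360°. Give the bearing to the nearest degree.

101°

Δλ = -142.145 − 146.670 = -288.815°; wrapped into (−180°, 180°]: 71.185°.
θ = atan2( sin Δλ · cos φ₂ , cos φ₁ · sin φ₂ − sin φ₁ · cos φ₂ · cos Δλ )
  = atan2(0.94542, -0.18627) = 101.146° → normalised to [0°, 360°): 101.146°.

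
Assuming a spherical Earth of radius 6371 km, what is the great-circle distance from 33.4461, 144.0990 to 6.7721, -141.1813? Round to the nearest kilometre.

Δλ = -141.1813 − 144.0990 = -285.2803°; wrapped into (−180°, 180°]: 74.7197°.
Δφ = 6.7721 − 33.4461 = -26.6740°.
a = sin²(Δφ/2) + cos φ₁ · cos φ₂ · sin²(Δλ/2) = 0.358321.
c = 2·atan2(√a, √(1−a)) = 1.28350 rad → d = 6371·c ≈ 8177.19 km.

8177 km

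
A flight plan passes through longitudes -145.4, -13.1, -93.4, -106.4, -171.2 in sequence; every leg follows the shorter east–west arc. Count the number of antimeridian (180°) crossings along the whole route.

Leg 1: -145.4° → -13.1°, shortest Δλ = 132.3° (east) — does not cross 180°.
Leg 2: -13.1° → -93.4°, shortest Δλ = -80.3° (west) — does not cross 180°.
Leg 3: -93.4° → -106.4°, shortest Δλ = -13.0° (west) — does not cross 180°.
Leg 4: -106.4° → -171.2°, shortest Δλ = -64.8° (west) — does not cross 180°.
Total crossings: 0.

0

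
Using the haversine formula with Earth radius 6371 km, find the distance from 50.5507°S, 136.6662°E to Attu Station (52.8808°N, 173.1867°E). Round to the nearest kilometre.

Δλ = 173.1867 − 136.6662 = 36.5205°.
Δφ = 52.8808 − -50.5507 = 103.4315°.
a = sin²(Δφ/2) + cos φ₁ · cos φ₂ · sin²(Δλ/2) = 0.653787.
c = 2·atan2(√a, √(1−a)) = 1.88344 rad → d = 6371·c ≈ 11999.39 km.

11999 km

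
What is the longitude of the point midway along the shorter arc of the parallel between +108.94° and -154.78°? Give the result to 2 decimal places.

Signed shortest Δλ from +108.94° to -154.78° is +96.28°.
Midpoint longitude = +108.94° + (+96.28°)/2 = +108.94° + 48.14° = +157.08°.
(The naïve average (+108.94 + -154.78)/2 = -22.92° is on the wrong side of the globe.)

+157.08°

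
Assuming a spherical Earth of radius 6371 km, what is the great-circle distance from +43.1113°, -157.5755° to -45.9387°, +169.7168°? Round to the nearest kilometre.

Δλ = 169.7168 − -157.5755 = 327.2923°; wrapped into (−180°, 180°]: -32.7077°.
Δφ = -45.9387 − 43.1113 = -89.0500°.
a = sin²(Δφ/2) + cos φ₁ · cos φ₂ · sin²(Δλ/2) = 0.531960.
c = 2·atan2(√a, √(1−a)) = 1.63476 rad → d = 6371·c ≈ 10415.05 km.

10415 km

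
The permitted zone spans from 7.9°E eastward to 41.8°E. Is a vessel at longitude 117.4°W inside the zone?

No

Band width going east from +7.9° to +41.8°: ((41.8 − 7.9) mod 360) = 33.9°.
Offset of -117.4° east of the west edge: ((-117.4 − 7.9) mod 360) = 234.7°.
234.7° > 33.9° ⇒ outside.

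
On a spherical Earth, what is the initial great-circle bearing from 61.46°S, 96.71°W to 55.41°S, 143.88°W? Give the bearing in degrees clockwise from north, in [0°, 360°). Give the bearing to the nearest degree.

Δλ = -143.88 − -96.71 = -47.17°.
θ = atan2( sin Δλ · cos φ₂ , cos φ₁ · sin φ₂ − sin φ₁ · cos φ₂ · cos Δλ )
  = atan2(-0.41634, -0.05428) = -97.428° → normalised to [0°, 360°): 262.572°.

263°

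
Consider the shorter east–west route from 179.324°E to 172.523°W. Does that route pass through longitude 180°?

Naïve |-172.523 − 179.324| = 351.847° > 180°, so the shorter arc goes the other way round — across 180°.
Signed shortest Δλ = ((-172.523 − 179.324 + 180) mod 360) − 180 = 8.153°.
Going east by 8.153° from +179.324° passes through 180° before reaching -172.523°.

Yes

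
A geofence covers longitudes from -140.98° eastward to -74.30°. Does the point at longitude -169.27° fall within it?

Band width going east from -140.98° to -74.30°: ((-74.30 − -140.98) mod 360) = 66.68°.
Offset of -169.27° east of the west edge: ((-169.27 − -140.98) mod 360) = 331.71°.
331.71° > 66.68° ⇒ outside.

No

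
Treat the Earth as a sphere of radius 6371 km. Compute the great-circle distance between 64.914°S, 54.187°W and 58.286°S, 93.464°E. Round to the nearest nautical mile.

Δλ = 93.464 − -54.187 = 147.651°.
Δφ = -58.286 − -64.914 = 6.628°.
a = sin²(Δφ/2) + cos φ₁ · cos φ₂ · sin²(Δλ/2) = 0.208924.
c = 2·atan2(√a, √(1−a)) = 0.94942 rad → d = 6371·c ≈ 6048.77 km ≈ 3266.08 nmi.

3266 nmi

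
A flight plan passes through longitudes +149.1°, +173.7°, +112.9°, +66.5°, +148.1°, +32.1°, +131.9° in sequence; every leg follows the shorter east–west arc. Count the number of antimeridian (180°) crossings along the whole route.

Leg 1: +149.1° → +173.7°, shortest Δλ = 24.6° (east) — does not cross 180°.
Leg 2: +173.7° → +112.9°, shortest Δλ = -60.8° (west) — does not cross 180°.
Leg 3: +112.9° → +66.5°, shortest Δλ = -46.4° (west) — does not cross 180°.
Leg 4: +66.5° → +148.1°, shortest Δλ = 81.6° (east) — does not cross 180°.
Leg 5: +148.1° → +32.1°, shortest Δλ = -116.0° (west) — does not cross 180°.
Leg 6: +32.1° → +131.9°, shortest Δλ = 99.8° (east) — does not cross 180°.
Total crossings: 0.

0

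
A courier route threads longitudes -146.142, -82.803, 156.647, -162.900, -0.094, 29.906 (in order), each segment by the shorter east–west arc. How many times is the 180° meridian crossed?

2

Leg 1: -146.142° → -82.803°, shortest Δλ = 63.339° (east) — does not cross 180°.
Leg 2: -82.803° → +156.647°, shortest Δλ = -120.55° (west) — crosses 180°.
Leg 3: +156.647° → -162.900°, shortest Δλ = 40.453° (east) — crosses 180°.
Leg 4: -162.900° → -0.094°, shortest Δλ = 162.806° (east) — does not cross 180°.
Leg 5: -0.094° → +29.906°, shortest Δλ = 30.0° (east) — does not cross 180°.
Total crossings: 2.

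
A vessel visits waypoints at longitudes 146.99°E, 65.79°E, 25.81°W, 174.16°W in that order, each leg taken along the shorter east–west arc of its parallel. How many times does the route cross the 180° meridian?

Leg 1: +146.99° → +65.79°, shortest Δλ = -81.2° (west) — does not cross 180°.
Leg 2: +65.79° → -25.81°, shortest Δλ = -91.6° (west) — does not cross 180°.
Leg 3: -25.81° → -174.16°, shortest Δλ = -148.35° (west) — does not cross 180°.
Total crossings: 0.

0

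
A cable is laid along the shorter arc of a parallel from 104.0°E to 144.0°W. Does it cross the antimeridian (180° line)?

Naïve |-144.0 − 104.0| = 248.0° > 180°, so the shorter arc goes the other way round — across 180°.
Signed shortest Δλ = ((-144.0 − 104.0 + 180) mod 360) − 180 = 112.0°.
Going east by 112.0° from +104.0° passes through 180° before reaching -144.0°.

Yes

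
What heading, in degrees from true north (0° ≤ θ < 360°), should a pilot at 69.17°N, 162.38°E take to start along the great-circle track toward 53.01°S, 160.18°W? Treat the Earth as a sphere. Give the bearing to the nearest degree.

Δλ = -160.18 − 162.38 = -322.56°; wrapped into (−180°, 180°]: 37.44°.
θ = atan2( sin Δλ · cos φ₂ , cos φ₁ · sin φ₂ − sin φ₁ · cos φ₂ · cos Δλ )
  = atan2(0.36578, -0.73053) = 153.403° → normalised to [0°, 360°): 153.403°.

153°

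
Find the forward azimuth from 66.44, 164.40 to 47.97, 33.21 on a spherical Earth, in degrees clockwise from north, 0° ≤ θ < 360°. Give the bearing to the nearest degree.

Δλ = 33.21 − 164.40 = -131.19°.
θ = atan2( sin Δλ · cos φ₂ , cos φ₁ · sin φ₂ − sin φ₁ · cos φ₂ · cos Δλ )
  = atan2(-0.50383, 0.70107) = -35.704° → normalised to [0°, 360°): 324.296°.

324°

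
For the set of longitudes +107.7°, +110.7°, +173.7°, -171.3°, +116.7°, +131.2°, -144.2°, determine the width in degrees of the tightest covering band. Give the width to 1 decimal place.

108.1°

Sort the longitudes: -171.3°, -144.2°, +107.7°, +110.7°, +116.7°, +131.2°, +173.7°.
Eastward gaps between consecutive values (wrapping around): 27.1°, 251.9°, 3.0°, 6.0°, 14.5°, 42.5°, 15.0°.
Largest gap = 251.9° ⇒ minimal covering band is its complement: 360° − 251.9° = 108.1°.
Band runs from +107.7° eastward to -144.2°, crossing the antimeridian.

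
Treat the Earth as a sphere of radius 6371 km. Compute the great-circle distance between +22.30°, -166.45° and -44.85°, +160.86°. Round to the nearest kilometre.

8170 km

Δλ = 160.86 − -166.45 = 327.31°; wrapped into (−180°, 180°]: -32.69°.
Δφ = -44.85 − 22.30 = -67.15°.
a = sin²(Δφ/2) + cos φ₁ · cos φ₂ · sin²(Δλ/2) = 0.357788.
c = 2·atan2(√a, √(1−a)) = 1.28239 rad → d = 6371·c ≈ 8170.11 km.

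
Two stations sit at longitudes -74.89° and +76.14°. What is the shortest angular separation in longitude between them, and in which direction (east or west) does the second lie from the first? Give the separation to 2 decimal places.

151.03° east

Raw difference: 76.14 − -74.89 = 151.03°.
Normalise into (−180°, 180°]: 151.03° stays 151.03°.
Positive ⇒ the second point lies to the east; separation 151.03°.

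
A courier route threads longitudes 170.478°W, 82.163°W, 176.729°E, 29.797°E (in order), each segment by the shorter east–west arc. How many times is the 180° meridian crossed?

Leg 1: -170.478° → -82.163°, shortest Δλ = 88.315° (east) — does not cross 180°.
Leg 2: -82.163° → +176.729°, shortest Δλ = -101.108° (west) — crosses 180°.
Leg 3: +176.729° → +29.797°, shortest Δλ = -146.932° (west) — does not cross 180°.
Total crossings: 1.

1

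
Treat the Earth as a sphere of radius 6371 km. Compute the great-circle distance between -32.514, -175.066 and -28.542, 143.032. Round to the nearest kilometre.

4012 km

Δλ = 143.032 − -175.066 = 318.098°; wrapped into (−180°, 180°]: -41.902°.
Δφ = -28.542 − -32.514 = 3.972°.
a = sin²(Δφ/2) + cos φ₁ · cos φ₂ · sin²(Δλ/2) = 0.095914.
c = 2·atan2(√a, √(1−a)) = 0.62975 rad → d = 6371·c ≈ 4012.16 km.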